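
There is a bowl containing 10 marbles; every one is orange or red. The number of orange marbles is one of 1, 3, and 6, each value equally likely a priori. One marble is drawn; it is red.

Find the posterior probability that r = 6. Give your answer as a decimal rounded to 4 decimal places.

Under each hypothesis, the probability of this draw is: P(data | r = 1) = (9/10) = 9/10; P(data | r = 3) = (7/10) = 7/10; P(data | r = 6) = (4/10) = 2/5.
The prior-weighted likelihoods are 1/3 · 9/10 = 3/10, 1/3 · 7/10 = 7/30, 1/3 · 2/5 = 2/15; with total 2/3.
By Bayes' rule, P(r = 6 | data) = (2/15) / (2/3) = 1/5.

0.2000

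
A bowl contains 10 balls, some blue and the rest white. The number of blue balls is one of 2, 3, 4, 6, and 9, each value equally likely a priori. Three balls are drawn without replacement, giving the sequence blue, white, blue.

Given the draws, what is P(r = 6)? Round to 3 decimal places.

0.373

Under each hypothesis, the probability of the observed sequence is: P(data | r = 2) = (2/10)(8/9)(1/8) = 0.022222; P(data | r = 3) = (3/10)(7/9)(2/8) = 0.058333; P(data | r = 4) = (4/10)(6/9)(3/8) = 0.1; P(data | r = 6) = (6/10)(4/9)(5/8) = 0.16667; P(data | r = 9) = (9/10)(1/9)(8/8) = 0.1.
Multiplying each by its prior: 1/5 · 0.022222 = 0.0044444, 1/5 · 0.058333 = 0.011667, 1/5 · 0.1 = 0.02, 1/5 · 0.16667 = 0.033333, 1/5 · 0.1 = 0.02; summing to 0.089444.
Therefore the posterior P(r = 6 | data) = (0.033333) / (0.089444) = 0.37267.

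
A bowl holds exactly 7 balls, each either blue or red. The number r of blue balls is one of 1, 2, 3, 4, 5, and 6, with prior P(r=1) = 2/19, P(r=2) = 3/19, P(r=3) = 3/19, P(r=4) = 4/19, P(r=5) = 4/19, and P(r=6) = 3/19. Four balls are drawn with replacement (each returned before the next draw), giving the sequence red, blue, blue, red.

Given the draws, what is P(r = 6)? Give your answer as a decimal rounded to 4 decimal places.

Compute the likelihood of the observed sequence for each case: P(data | r = 1) = (6/7)(1/7)(1/7)(6/7) = 0.014994; P(data | r = 2) = (5/7)(2/7)(2/7)(5/7) = 0.041649; P(data | r = 3) = (4/7)(3/7)(3/7)(4/7) = 0.059975; P(data | r = 4) = (3/7)(4/7)(4/7)(3/7) = 0.059975; P(data | r = 5) = (2/7)(5/7)(5/7)(2/7) = 0.041649; P(data | r = 6) = (1/7)(6/7)(6/7)(1/7) = 0.014994.
Weighting by the prior gives 2/19 · 0.014994 = 0.0015783, 3/19 · 0.041649 = 0.0065762, 3/19 · 0.059975 = 0.0094697, 4/19 · 0.059975 = 0.012626, 4/19 · 0.041649 = 0.0087683, 3/19 · 0.014994 = 0.0023674; summing to 0.041386.
Therefore the posterior P(r = 6 | data) = (0.0023674) / (0.041386) = 0.057203.

0.0572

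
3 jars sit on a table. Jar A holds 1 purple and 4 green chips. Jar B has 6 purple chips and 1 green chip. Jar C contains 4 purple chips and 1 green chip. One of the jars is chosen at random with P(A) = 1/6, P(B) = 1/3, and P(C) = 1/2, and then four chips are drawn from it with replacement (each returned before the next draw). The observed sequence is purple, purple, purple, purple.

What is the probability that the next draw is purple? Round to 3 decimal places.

0.826

Under each hypothesis, the probability of the observed sequence is: P(data | jar A) = (1/5)(1/5)(1/5)(1/5) = 0.0016; P(data | jar B) = (6/7)(6/7)(6/7)(6/7) = 0.53978; P(data | jar C) = (4/5)(4/5)(4/5)(4/5) = 0.4096.
Weighting by the prior gives 1/6 · 0.0016 = 0.00026667, 1/3 · 0.53978 = 0.17993, 1/2 · 0.4096 = 0.2048; these sum to 0.38499.
Normalising, the posterior is P(jar A | data) = 0.00069266, P(jar B | data) = 0.46735, P(jar C | data) = 0.53196.
So P(purple next | data) = Σ P(purple next | H) P(H | data) = (1/5)(0.00069266) + (6/7)(0.46735) + (4/5)(0.53196) = 0.82629.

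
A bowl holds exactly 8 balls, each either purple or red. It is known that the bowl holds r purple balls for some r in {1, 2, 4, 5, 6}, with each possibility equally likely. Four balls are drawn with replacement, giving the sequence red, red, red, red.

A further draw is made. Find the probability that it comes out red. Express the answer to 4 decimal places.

0.7988

The likelihood of the observed sequence under each hypothesis: P(data | r = 1) = (7/8)(7/8)(7/8)(7/8) = 0.58618; P(data | r = 2) = (6/8)(6/8)(6/8)(6/8) = 0.31641; P(data | r = 4) = (4/8)(4/8)(4/8)(4/8) = 0.0625; P(data | r = 5) = (3/8)(3/8)(3/8)(3/8) = 0.019775; P(data | r = 6) = (2/8)(2/8)(2/8)(2/8) = 0.0039062.
The prior-weighted likelihoods are 1/5 · 0.58618 = 0.11724, 1/5 · 0.31641 = 0.063281, 1/5 · 0.0625 = 0.0125, 1/5 · 0.019775 = 0.0039551, 1/5 · 0.0039062 = 0.00078125; with total 0.19775.
Normalising, the posterior is P(r = 1 | data) = 0.59284, P(r = 2 | data) = 0.32, P(r = 4 | data) = 0.06321, P(r = 5 | data) = 0.02, P(r = 6 | data) = 0.0039506.
So P(red next | data) = Σ P(red next | H) P(H | data) = (7/8)(0.59284) + (3/4)(0.32) + (1/2)(0.06321) + (3/8)(0.02) + (1/4)(0.0039506) = 0.79883.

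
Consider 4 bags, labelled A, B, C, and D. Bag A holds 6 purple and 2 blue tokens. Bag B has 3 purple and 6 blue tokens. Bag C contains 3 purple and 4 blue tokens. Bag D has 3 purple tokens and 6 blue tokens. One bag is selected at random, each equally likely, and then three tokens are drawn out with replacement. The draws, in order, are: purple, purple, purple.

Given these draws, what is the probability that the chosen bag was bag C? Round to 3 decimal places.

0.137

For each hypothesis, P(data | H) works out to: P(data | bag A) = (6/8)(6/8)(6/8) = 0.42188; P(data | bag B) = (3/9)(3/9)(3/9) = 0.037037; P(data | bag C) = (3/7)(3/7)(3/7) = 0.078717; P(data | bag D) = (3/9)(3/9)(3/9) = 0.037037.
Multiplying each by its prior: 1/4 · 0.42188 = 0.10547, 1/4 · 0.037037 = 0.0092593, 1/4 · 0.078717 = 0.019679, 1/4 · 0.037037 = 0.0092593; with total 0.14367.
So P(bag C | data) = (0.019679) / (0.14367) = 0.13698.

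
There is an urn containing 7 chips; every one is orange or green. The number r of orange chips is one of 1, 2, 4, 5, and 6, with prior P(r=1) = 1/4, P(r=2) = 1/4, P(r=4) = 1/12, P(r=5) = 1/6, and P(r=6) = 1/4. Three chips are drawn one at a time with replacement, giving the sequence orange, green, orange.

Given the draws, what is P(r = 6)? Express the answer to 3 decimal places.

0.323

The likelihood of the observed sequence under each hypothesis: P(data | r = 1) = (1/7)(6/7)(1/7) = 0.017493; P(data | r = 2) = (2/7)(5/7)(2/7) = 0.058309; P(data | r = 4) = (4/7)(3/7)(4/7) = 0.13994; P(data | r = 5) = (5/7)(2/7)(5/7) = 0.14577; P(data | r = 6) = (6/7)(1/7)(6/7) = 0.10496.
The prior-weighted likelihoods are 1/4 · 0.017493 = 0.0043732, 1/4 · 0.058309 = 0.014577, 1/12 · 0.13994 = 0.011662, 1/6 · 0.14577 = 0.024295, 1/4 · 0.10496 = 0.026239; summing to 0.081147.
Therefore the posterior P(r = 6 | data) = (0.026239) / (0.081147) = 0.32335.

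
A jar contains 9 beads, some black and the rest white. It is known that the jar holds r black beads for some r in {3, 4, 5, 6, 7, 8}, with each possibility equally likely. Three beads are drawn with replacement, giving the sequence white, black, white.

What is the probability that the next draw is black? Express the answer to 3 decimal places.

0.502

Compute the likelihood of the observed sequence for each case: P(data | r = 3) = (6/9)(3/9)(6/9) = 0.14815; P(data | r = 4) = (5/9)(4/9)(5/9) = 0.13717; P(data | r = 5) = (4/9)(5/9)(4/9) = 0.10974; P(data | r = 6) = (3/9)(6/9)(3/9) = 0.074074; P(data | r = 7) = (2/9)(7/9)(2/9) = 0.038409; P(data | r = 8) = (1/9)(8/9)(1/9) = 0.010974.
Multiplying each by its prior: 1/6 · 0.14815 = 0.024691, 1/6 · 0.13717 = 0.022862, 1/6 · 0.10974 = 0.01829, 1/6 · 0.074074 = 0.012346, 1/6 · 0.038409 = 0.0064015, 1/6 · 0.010974 = 0.001829; summing to 0.08642.
Normalising, the posterior is P(r = 3 | data) = 0.28571, P(r = 4 | data) = 0.26455, P(r = 5 | data) = 0.21164, P(r = 6 | data) = 0.14286, P(r = 7 | data) = 0.074074, P(r = 8 | data) = 0.021164.
Averaging over the posterior, P(black next | data) = (1/3)(0.28571) + (4/9)(0.26455) + (5/9)(0.21164) + (2/3)(0.14286) + (7/9)(0.074074) + (8/9)(0.021164) = 0.50206.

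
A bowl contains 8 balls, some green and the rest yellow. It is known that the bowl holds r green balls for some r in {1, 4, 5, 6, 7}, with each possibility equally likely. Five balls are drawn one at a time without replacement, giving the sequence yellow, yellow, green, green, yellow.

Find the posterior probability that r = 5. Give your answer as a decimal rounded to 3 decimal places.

0.294

Compute the likelihood of the observed sequence for each case: P(data | r = 1) = (7/8)(6/7)(1/6)(0/5) = 0; P(data | r = 4) = (4/8)(3/7)(4/6)(3/5)(2/4) = 0.042857; P(data | r = 5) = (3/8)(2/7)(5/6)(4/5)(1/4) = 0.017857; P(data | r = 6) = (2/8)(1/7)(6/6)(5/5)(0/4) = 0; P(data | r = 7) = (1/8)(0/7) = 0.
Multiplying each by its prior: 1/5 · 0 = 0, 1/5 · 0.042857 = 0.0085714, 1/5 · 0.017857 = 0.0035714, 1/5 · 0 = 0, 1/5 · 0 = 0; these sum to 0.012143.
Hence P(r = 5 | data) = (0.0035714) / (0.012143) = 0.29412.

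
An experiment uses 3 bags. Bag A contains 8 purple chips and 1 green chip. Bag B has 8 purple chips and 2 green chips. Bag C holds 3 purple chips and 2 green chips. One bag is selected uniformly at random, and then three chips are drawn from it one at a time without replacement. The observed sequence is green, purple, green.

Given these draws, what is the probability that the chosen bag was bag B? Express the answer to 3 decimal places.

Compute the likelihood of the observed sequence for each case: P(data | bag A) = (1/9)(8/8)(0/7) = 0; P(data | bag B) = (2/10)(8/9)(1/8) = 1/45; P(data | bag C) = (2/5)(3/4)(1/3) = 1/10.
The prior-weighted likelihoods are 1/3 · 0 = 0, 1/3 · 1/45 = 1/135, 1/3 · 1/10 = 1/30; these sum to 11/270.
Therefore the posterior P(bag B | data) = (1/135) / (11/270) = 2/11.

0.182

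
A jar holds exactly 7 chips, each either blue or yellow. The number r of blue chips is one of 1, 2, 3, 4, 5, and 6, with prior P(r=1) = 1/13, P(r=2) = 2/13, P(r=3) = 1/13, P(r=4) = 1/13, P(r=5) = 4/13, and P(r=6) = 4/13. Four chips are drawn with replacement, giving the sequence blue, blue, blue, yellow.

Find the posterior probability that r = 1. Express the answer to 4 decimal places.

0.0027

Under each hypothesis, the probability of the observed sequence is: P(data | r = 1) = (1/7)(1/7)(1/7)(6/7) = 0.002499; P(data | r = 2) = (2/7)(2/7)(2/7)(5/7) = 0.01666; P(data | r = 3) = (3/7)(3/7)(3/7)(4/7) = 0.044981; P(data | r = 4) = (4/7)(4/7)(4/7)(3/7) = 0.079967; P(data | r = 5) = (5/7)(5/7)(5/7)(2/7) = 0.10412; P(data | r = 6) = (6/7)(6/7)(6/7)(1/7) = 0.089963.
Multiplying each by its prior: 1/13 · 0.002499 = 0.00019223, 2/13 · 0.01666 = 0.002563, 1/13 · 0.044981 = 0.0034601, 1/13 · 0.079967 = 0.0061513, 4/13 · 0.10412 = 0.032038, 4/13 · 0.089963 = 0.027681; with total 0.072085.
Hence P(r = 1 | data) = (0.00019223) / (0.072085) = 0.0026667.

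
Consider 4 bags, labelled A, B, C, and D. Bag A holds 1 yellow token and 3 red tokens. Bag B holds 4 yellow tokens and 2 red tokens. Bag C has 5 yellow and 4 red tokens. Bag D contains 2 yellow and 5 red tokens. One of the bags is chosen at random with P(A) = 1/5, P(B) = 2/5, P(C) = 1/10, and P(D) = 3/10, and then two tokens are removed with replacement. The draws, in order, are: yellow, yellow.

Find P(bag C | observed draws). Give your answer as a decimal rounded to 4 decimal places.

0.1257

Under each hypothesis, the probability of the observed sequence is: P(data | bag A) = (1/4)(1/4) = 0.0625; P(data | bag B) = (4/6)(4/6) = 0.44444; P(data | bag C) = (5/9)(5/9) = 0.30864; P(data | bag D) = (2/7)(2/7) = 0.081633.
Multiplying each by its prior: 1/5 · 0.0625 = 0.0125, 2/5 · 0.44444 = 0.17778, 1/10 · 0.30864 = 0.030864, 3/10 · 0.081633 = 0.02449; with total 0.24563.
Hence P(bag C | data) = (0.030864) / (0.24563) = 0.12565.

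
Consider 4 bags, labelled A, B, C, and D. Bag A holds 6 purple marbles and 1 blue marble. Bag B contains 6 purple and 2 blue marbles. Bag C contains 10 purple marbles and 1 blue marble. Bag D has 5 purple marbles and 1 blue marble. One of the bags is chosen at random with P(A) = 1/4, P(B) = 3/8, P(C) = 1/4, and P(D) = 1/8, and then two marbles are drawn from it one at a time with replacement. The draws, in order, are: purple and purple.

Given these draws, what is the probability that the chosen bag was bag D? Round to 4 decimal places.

The likelihood of the observed sequence under each hypothesis: P(data | bag A) = (6/7)(6/7) = 0.73469; P(data | bag B) = (6/8)(6/8) = 0.5625; P(data | bag C) = (10/11)(10/11) = 0.82645; P(data | bag D) = (5/6)(5/6) = 0.69444.
Multiplying each by its prior: 1/4 · 0.73469 = 0.18367, 3/8 · 0.5625 = 0.21094, 1/4 · 0.82645 = 0.20661, 1/8 · 0.69444 = 0.086806; these sum to 0.68803.
So P(bag D | data) = (0.086806) / (0.68803) = 0.12617.

0.1262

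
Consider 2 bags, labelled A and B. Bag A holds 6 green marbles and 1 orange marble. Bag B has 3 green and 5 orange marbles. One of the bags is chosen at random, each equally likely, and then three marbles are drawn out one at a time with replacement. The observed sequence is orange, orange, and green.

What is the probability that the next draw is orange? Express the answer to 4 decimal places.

0.5736

The likelihood of the observed sequence under each hypothesis: P(data | bag A) = (1/7)(1/7)(6/7) = 0.017493; P(data | bag B) = (5/8)(5/8)(3/8) = 0.14648.
Weighting by the prior gives 1/2 · 0.017493 = 0.0087464, 1/2 · 0.14648 = 0.073242; these sum to 0.081989.
Dividing through by the total gives posterior P(bag A | data) = 0.10668, P(bag B | data) = 0.89332.
The predictive probability is P(orange next | data) = (1/7)(0.10668) + (5/8)(0.89332) = 0.57357.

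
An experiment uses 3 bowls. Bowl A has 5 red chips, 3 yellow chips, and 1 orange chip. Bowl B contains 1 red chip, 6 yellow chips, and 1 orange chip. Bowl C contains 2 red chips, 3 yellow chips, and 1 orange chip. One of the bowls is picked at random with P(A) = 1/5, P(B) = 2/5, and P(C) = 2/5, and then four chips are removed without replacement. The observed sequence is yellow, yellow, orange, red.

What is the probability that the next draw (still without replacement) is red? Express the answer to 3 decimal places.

0.367

For each hypothesis, P(data | H) works out to: P(data | bowl A) = (3/9)(2/8)(1/7)(5/6) = 0.0099206; P(data | bowl B) = (6/8)(5/7)(1/6)(1/5) = 0.017857; P(data | bowl C) = (3/6)(2/5)(1/4)(2/3) = 0.033333.
Weighting by the prior gives 1/5 · 0.0099206 = 0.0019841, 2/5 · 0.017857 = 0.0071429, 2/5 · 0.033333 = 0.013333; these sum to 0.02246.
Normalising, the posterior is P(bowl A | data) = 0.088339, P(bowl B | data) = 0.31802, P(bowl C | data) = 0.59364.
The predictive probability is P(red next | data) = (4/5)(0.088339) + (0)(0.31802) + (1/2)(0.59364) = 0.36749.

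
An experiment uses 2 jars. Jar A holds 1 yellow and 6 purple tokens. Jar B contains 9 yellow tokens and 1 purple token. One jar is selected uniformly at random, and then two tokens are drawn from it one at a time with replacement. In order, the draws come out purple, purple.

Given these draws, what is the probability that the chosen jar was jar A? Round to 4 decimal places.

0.9866

The likelihood of the observed sequence under each hypothesis: P(data | jar A) = (6/7)(6/7) = 0.73469; P(data | jar B) = (1/10)(1/10) = 0.01.
The prior-weighted likelihoods are 1/2 · 0.73469 = 0.36735, 1/2 · 0.01 = 0.005; with total 0.37235.
By Bayes' rule, P(jar A | data) = (0.36735) / (0.37235) = 0.98657.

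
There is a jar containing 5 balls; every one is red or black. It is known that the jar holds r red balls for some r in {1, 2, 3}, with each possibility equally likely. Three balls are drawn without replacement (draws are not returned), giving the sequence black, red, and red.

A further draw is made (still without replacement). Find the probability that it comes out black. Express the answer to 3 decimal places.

0.667

Compute the likelihood of the observed sequence for each case: P(data | r = 1) = (4/5)(1/4)(0/3) = 0; P(data | r = 2) = (3/5)(2/4)(1/3) = 1/10; P(data | r = 3) = (2/5)(3/4)(2/3) = 1/5.
Weighting by the prior gives 1/3 · 0 = 0, 1/3 · 1/10 = 1/30, 1/3 · 1/5 = 1/15; with total 1/10.
Normalising, the posterior is P(r = 1 | data) = 0, P(r = 2 | data) = 1/3, P(r = 3 | data) = 2/3.
So P(black next | data) = Σ P(black next | H) P(H | data) = (1)(1/3) + (1/2)(2/3) = 2/3.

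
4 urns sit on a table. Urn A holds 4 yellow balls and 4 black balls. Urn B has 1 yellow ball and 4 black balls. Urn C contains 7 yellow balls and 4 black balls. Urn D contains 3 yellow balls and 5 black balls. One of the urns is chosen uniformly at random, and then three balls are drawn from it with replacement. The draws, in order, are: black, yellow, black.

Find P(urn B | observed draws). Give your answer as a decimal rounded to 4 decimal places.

Under each hypothesis, the probability of the observed sequence is: P(data | urn A) = (4/8)(4/8)(4/8) = 0.125; P(data | urn B) = (4/5)(1/5)(4/5) = 0.128; P(data | urn C) = (4/11)(7/11)(4/11) = 0.084147; P(data | urn D) = (5/8)(3/8)(5/8) = 0.14648.
Weighting by the prior gives 1/4 · 0.125 = 0.03125, 1/4 · 0.128 = 0.032, 1/4 · 0.084147 = 0.021037, 1/4 · 0.14648 = 0.036621; with total 0.12091.
Hence P(urn B | data) = (0.032) / (0.12091) = 0.26466.

0.2647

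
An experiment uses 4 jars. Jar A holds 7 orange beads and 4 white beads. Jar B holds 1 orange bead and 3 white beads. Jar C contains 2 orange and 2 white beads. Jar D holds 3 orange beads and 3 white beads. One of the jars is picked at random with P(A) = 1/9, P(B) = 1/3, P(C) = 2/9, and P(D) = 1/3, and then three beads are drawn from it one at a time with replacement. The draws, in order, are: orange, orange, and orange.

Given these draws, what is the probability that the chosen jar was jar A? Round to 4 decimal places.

Under each hypothesis, the probability of the observed sequence is: P(data | jar A) = (7/11)(7/11)(7/11) = 0.2577; P(data | jar B) = (1/4)(1/4)(1/4) = 0.015625; P(data | jar C) = (2/4)(2/4)(2/4) = 0.125; P(data | jar D) = (3/6)(3/6)(3/6) = 0.125.
Weighting by the prior gives 1/9 · 0.2577 = 0.028633, 1/3 · 0.015625 = 0.0052083, 2/9 · 0.125 = 0.027778, 1/3 · 0.125 = 0.041667; with total 0.10329.
Therefore the posterior P(jar A | data) = (0.028633) / (0.10329) = 0.27722.

0.2772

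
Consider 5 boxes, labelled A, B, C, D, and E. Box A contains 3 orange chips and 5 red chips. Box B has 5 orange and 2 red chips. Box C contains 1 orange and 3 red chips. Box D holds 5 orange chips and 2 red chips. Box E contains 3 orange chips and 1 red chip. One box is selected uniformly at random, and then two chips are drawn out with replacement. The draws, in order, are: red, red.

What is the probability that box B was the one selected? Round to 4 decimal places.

For each hypothesis, P(data | H) works out to: P(data | box A) = (5/8)(5/8) = 0.39062; P(data | box B) = (2/7)(2/7) = 0.081633; P(data | box C) = (3/4)(3/4) = 0.5625; P(data | box D) = (2/7)(2/7) = 0.081633; P(data | box E) = (1/4)(1/4) = 0.0625.
Multiplying each by its prior: 1/5 · 0.39062 = 0.078125, 1/5 · 0.081633 = 0.016327, 1/5 · 0.5625 = 0.1125, 1/5 · 0.081633 = 0.016327, 1/5 · 0.0625 = 0.0125; with total 0.23578.
Hence P(box B | data) = (0.016327) / (0.23578) = 0.069245.

0.0692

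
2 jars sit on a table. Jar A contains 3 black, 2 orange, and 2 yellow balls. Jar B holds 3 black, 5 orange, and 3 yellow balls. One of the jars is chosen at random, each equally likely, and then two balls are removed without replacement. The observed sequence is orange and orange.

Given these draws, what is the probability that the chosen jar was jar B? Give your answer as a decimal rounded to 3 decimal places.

Compute the likelihood of the observed sequence for each case: P(data | jar A) = (2/7)(1/6) = 1/21; P(data | jar B) = (5/11)(4/10) = 2/11.
Weighting by the prior gives 1/2 · 1/21 = 1/42, 1/2 · 2/11 = 1/11; summing to 53/462.
By Bayes' rule, P(jar B | data) = (1/11) / (53/462) = 42/53.

0.792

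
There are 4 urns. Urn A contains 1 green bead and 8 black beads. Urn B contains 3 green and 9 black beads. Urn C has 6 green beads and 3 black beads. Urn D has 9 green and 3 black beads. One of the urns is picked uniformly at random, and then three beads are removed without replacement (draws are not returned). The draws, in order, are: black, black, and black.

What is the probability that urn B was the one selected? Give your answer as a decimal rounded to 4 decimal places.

0.3585

The likelihood of the observed sequence under each hypothesis: P(data | urn A) = (8/9)(7/8)(6/7) = 2/3; P(data | urn B) = (9/12)(8/11)(7/10) = 21/55; P(data | urn C) = (3/9)(2/8)(1/7) = 1/84; P(data | urn D) = (3/12)(2/11)(1/10) = 1/220.
Weighting by the prior gives 1/4 · 2/3 = 1/6, 1/4 · 21/55 = 21/220, 1/4 · 1/84 = 1/336, 1/4 · 1/220 = 1/880; summing to 41/154.
Therefore the posterior P(urn B | data) = (21/220) / (41/154) = 147/410.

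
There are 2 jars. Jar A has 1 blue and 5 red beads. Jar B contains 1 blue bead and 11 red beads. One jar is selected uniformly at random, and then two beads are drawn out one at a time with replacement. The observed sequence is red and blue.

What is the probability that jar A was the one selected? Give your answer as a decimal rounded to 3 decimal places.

0.645

Under each hypothesis, the probability of the observed sequence is: P(data | jar A) = (5/6)(1/6) = 5/36; P(data | jar B) = (11/12)(1/12) = 11/144.
Weighting by the prior gives 1/2 · 5/36 = 5/72, 1/2 · 11/144 = 11/288; summing to 31/288.
By Bayes' rule, P(jar A | data) = (5/72) / (31/288) = 20/31.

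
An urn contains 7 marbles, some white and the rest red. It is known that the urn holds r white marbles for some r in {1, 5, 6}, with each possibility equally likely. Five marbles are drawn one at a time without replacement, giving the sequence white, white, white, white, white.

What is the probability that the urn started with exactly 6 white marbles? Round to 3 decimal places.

Compute the likelihood of the observed sequence for each case: P(data | r = 1) = (1/7)(0/6) = 0; P(data | r = 5) = (5/7)(4/6)(3/5)(2/4)(1/3) = 1/21; P(data | r = 6) = (6/7)(5/6)(4/5)(3/4)(2/3) = 2/7.
The prior-weighted likelihoods are 1/3 · 0 = 0, 1/3 · 1/21 = 1/63, 1/3 · 2/7 = 2/21; summing to 1/9.
Hence P(r = 6 | data) = (2/21) / (1/9) = 6/7.

0.857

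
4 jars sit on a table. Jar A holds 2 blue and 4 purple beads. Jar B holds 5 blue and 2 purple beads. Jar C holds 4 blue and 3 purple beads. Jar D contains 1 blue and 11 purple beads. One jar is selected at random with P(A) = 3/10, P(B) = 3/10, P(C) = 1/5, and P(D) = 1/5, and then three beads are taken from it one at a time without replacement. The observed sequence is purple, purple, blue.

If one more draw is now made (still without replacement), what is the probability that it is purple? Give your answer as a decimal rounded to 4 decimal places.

For each hypothesis, P(data | H) works out to: P(data | jar A) = (4/6)(3/5)(2/4) = 0.2; P(data | jar B) = (2/7)(1/6)(5/5) = 0.047619; P(data | jar C) = (3/7)(2/6)(4/5) = 0.11429; P(data | jar D) = (11/12)(10/11)(1/10) = 0.083333.
The prior-weighted likelihoods are 3/10 · 0.2 = 0.06, 3/10 · 0.047619 = 0.014286, 1/5 · 0.11429 = 0.022857, 1/5 · 0.083333 = 0.016667; these sum to 0.11381.
Dividing through by the total gives posterior P(jar A | data) = 0.5272, P(jar B | data) = 0.12552, P(jar C | data) = 0.20084, P(jar D | data) = 0.14644.
So P(purple next | data) = Σ P(purple next | H) P(H | data) = (2/3)(0.5272) + (0)(0.12552) + (1/4)(0.20084) + (1)(0.14644) = 0.54812.

0.5481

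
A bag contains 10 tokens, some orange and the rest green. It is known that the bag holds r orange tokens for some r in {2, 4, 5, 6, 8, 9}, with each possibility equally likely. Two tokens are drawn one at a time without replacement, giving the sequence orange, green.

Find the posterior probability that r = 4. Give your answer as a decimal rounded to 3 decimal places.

0.211

Compute the likelihood of the observed sequence for each case: P(data | r = 2) = (2/10)(8/9) = 8/45; P(data | r = 4) = (4/10)(6/9) = 4/15; P(data | r = 5) = (5/10)(5/9) = 5/18; P(data | r = 6) = (6/10)(4/9) = 4/15; P(data | r = 8) = (8/10)(2/9) = 8/45; P(data | r = 9) = (9/10)(1/9) = 1/10.
Multiplying each by its prior: 1/6 · 8/45 = 4/135, 1/6 · 4/15 = 2/45, 1/6 · 5/18 = 5/108, 1/6 · 4/15 = 2/45, 1/6 · 8/45 = 4/135, 1/6 · 1/10 = 1/60; with total 19/90.
Hence P(r = 4 | data) = (2/45) / (19/90) = 4/19.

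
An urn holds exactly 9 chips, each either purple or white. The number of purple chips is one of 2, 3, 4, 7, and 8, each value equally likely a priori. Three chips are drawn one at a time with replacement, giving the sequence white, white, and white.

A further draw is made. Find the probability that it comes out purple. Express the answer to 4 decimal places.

0.3043

The likelihood of the observed sequence under each hypothesis: P(data | r = 2) = (7/9)(7/9)(7/9) = 0.47051; P(data | r = 3) = (6/9)(6/9)(6/9) = 0.2963; P(data | r = 4) = (5/9)(5/9)(5/9) = 0.17147; P(data | r = 7) = (2/9)(2/9)(2/9) = 0.010974; P(data | r = 8) = (1/9)(1/9)(1/9) = 0.0013717.
The prior-weighted likelihoods are 1/5 · 0.47051 = 0.094102, 1/5 · 0.2963 = 0.059259, 1/5 · 0.17147 = 0.034294, 1/5 · 0.010974 = 0.0021948, 1/5 · 0.0013717 = 0.00027435; with total 0.19012.
The posterior is then P(r = 2 | data) = 0.49495, P(r = 3 | data) = 0.31169, P(r = 4 | data) = 0.18038, P(r = 7 | data) = 0.011544, P(r = 8 | data) = 0.001443.
So P(purple next | data) = Σ P(purple next | H) P(H | data) = (2/9)(0.49495) + (1/3)(0.31169) + (4/9)(0.18038) + (7/9)(0.011544) + (8/9)(0.001443) = 0.30431.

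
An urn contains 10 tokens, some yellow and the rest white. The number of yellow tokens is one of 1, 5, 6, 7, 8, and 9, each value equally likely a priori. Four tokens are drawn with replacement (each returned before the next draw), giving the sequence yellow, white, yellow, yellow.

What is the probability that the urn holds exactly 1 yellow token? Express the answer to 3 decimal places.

The likelihood of the observed sequence under each hypothesis: P(data | r = 1) = (1/10)(9/10)(1/10)(1/10) = 0.0009; P(data | r = 5) = (5/10)(5/10)(5/10)(5/10) = 0.0625; P(data | r = 6) = (6/10)(4/10)(6/10)(6/10) = 0.0864; P(data | r = 7) = (7/10)(3/10)(7/10)(7/10) = 0.1029; P(data | r = 8) = (8/10)(2/10)(8/10)(8/10) = 0.1024; P(data | r = 9) = (9/10)(1/10)(9/10)(9/10) = 0.0729.
The prior-weighted likelihoods are 1/6 · 0.0009 = 0.00015, 1/6 · 0.0625 = 0.010417, 1/6 · 0.0864 = 0.0144, 1/6 · 0.1029 = 0.01715, 1/6 · 0.1024 = 0.017067, 1/6 · 0.0729 = 0.01215; with total 0.071333.
Hence P(r = 1 | data) = (0.00015) / (0.071333) = 0.0021028.

0.002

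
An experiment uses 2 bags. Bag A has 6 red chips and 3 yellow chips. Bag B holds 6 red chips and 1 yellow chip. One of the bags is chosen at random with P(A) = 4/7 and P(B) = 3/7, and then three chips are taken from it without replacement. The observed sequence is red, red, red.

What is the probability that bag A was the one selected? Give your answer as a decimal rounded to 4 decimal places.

For each hypothesis, P(data | H) works out to: P(data | bag A) = (6/9)(5/8)(4/7) = 5/21; P(data | bag B) = (6/7)(5/6)(4/5) = 4/7.
Weighting by the prior gives 4/7 · 5/21 = 20/147, 3/7 · 4/7 = 12/49; summing to 8/21.
By Bayes' rule, P(bag A | data) = (20/147) / (8/21) = 5/14.

0.3571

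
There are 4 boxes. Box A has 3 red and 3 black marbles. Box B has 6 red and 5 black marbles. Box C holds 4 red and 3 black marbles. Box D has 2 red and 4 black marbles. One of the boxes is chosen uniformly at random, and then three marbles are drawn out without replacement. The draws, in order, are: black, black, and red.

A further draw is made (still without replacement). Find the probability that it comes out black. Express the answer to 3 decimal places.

0.440

For each hypothesis, P(data | H) works out to: P(data | box A) = (3/6)(2/5)(3/4) = 0.15; P(data | box B) = (5/11)(4/10)(6/9) = 0.12121; P(data | box C) = (3/7)(2/6)(4/5) = 0.11429; P(data | box D) = (4/6)(3/5)(2/4) = 0.2.
Weighting by the prior gives 1/4 · 0.15 = 0.0375, 1/4 · 0.12121 = 0.030303, 1/4 · 0.11429 = 0.028571, 1/4 · 0.2 = 0.05; summing to 0.14637.
Dividing through by the total gives posterior P(box A | data) = 0.25619, P(box B | data) = 0.20702, P(box C | data) = 0.19519, P(box D | data) = 0.34159.
Averaging over the posterior, P(black next | data) = (1/3)(0.25619) + (3/8)(0.20702) + (1/4)(0.19519) + (2/3)(0.34159) = 0.43956.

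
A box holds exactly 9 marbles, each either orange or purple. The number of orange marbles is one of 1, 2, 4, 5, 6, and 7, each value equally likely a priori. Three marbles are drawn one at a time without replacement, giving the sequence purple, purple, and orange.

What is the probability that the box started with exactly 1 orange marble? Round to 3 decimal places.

The likelihood of the observed sequence under each hypothesis: P(data | r = 1) = (8/9)(7/8)(1/7) = 1/9; P(data | r = 2) = (7/9)(6/8)(2/7) = 1/6; P(data | r = 4) = (5/9)(4/8)(4/7) = 10/63; P(data | r = 5) = (4/9)(3/8)(5/7) = 5/42; P(data | r = 6) = (3/9)(2/8)(6/7) = 1/14; P(data | r = 7) = (2/9)(1/8)(7/7) = 1/36.
The prior-weighted likelihoods are 1/6 · 1/9 = 1/54, 1/6 · 1/6 = 1/36, 1/6 · 10/63 = 5/189, 1/6 · 5/42 = 5/252, 1/6 · 1/14 = 1/84, 1/6 · 1/36 = 1/216; these sum to 55/504.
Therefore the posterior P(r = 1 | data) = (1/54) / (55/504) = 28/165.

0.170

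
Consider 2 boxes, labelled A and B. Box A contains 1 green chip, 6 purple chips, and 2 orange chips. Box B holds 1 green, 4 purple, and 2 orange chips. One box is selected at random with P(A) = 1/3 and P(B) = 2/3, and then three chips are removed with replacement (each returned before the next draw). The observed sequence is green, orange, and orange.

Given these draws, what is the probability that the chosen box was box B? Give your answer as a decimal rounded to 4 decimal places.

0.8096

Compute the likelihood of the observed sequence for each case: P(data | box A) = (1/9)(2/9)(2/9) = 0.005487; P(data | box B) = (1/7)(2/7)(2/7) = 0.011662.
The prior-weighted likelihoods are 1/3 · 0.005487 = 0.001829, 2/3 · 0.011662 = 0.0077745; summing to 0.0096035.
So P(box B | data) = (0.0077745) / (0.0096035) = 0.80955.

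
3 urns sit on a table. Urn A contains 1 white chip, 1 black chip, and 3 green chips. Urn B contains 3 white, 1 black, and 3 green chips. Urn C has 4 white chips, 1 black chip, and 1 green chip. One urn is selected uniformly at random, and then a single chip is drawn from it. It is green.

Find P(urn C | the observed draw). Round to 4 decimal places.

0.1394

Under each hypothesis, the probability of this draw is: P(data | urn A) = (3/5) = 3/5; P(data | urn B) = (3/7) = 3/7; P(data | urn C) = (1/6) = 1/6.
Multiplying each by its prior: 1/3 · 3/5 = 1/5, 1/3 · 3/7 = 1/7, 1/3 · 1/6 = 1/18; with total 251/630.
By Bayes' rule, P(urn C | data) = (1/18) / (251/630) = 35/251.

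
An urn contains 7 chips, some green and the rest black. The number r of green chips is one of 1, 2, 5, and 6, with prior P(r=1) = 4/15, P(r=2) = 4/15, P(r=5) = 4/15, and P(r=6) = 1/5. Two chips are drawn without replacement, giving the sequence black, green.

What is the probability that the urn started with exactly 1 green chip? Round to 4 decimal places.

0.1967

Compute the likelihood of the observed sequence for each case: P(data | r = 1) = (6/7)(1/6) = 1/7; P(data | r = 2) = (5/7)(2/6) = 5/21; P(data | r = 5) = (2/7)(5/6) = 5/21; P(data | r = 6) = (1/7)(6/6) = 1/7.
Multiplying each by its prior: 4/15 · 1/7 = 4/105, 4/15 · 5/21 = 4/63, 4/15 · 5/21 = 4/63, 1/5 · 1/7 = 1/35; these sum to 61/315.
Hence P(r = 1 | data) = (4/105) / (61/315) = 12/61.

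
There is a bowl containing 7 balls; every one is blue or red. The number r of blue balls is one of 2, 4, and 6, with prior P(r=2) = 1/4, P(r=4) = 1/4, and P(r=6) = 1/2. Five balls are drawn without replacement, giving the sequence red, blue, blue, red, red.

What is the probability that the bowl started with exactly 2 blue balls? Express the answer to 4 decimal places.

0.6250

For each hypothesis, P(data | H) works out to: P(data | r = 2) = (5/7)(2/6)(1/5)(4/4)(3/3) = 1/21; P(data | r = 4) = (3/7)(4/6)(3/5)(2/4)(1/3) = 1/35; P(data | r = 6) = (1/7)(6/6)(5/5)(0/4) = 0.
Multiplying each by its prior: 1/4 · 1/21 = 1/84, 1/4 · 1/35 = 1/140, 1/2 · 0 = 0; with total 2/105.
So P(r = 2 | data) = (1/84) / (2/105) = 5/8.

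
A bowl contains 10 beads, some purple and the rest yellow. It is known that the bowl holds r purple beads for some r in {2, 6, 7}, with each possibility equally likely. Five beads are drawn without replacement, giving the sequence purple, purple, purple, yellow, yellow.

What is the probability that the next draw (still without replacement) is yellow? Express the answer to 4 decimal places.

For each hypothesis, P(data | H) works out to: P(data | r = 2) = (2/10)(1/9)(0/8) = 0; P(data | r = 6) = (6/10)(5/9)(4/8)(4/7)(3/6) = 1/21; P(data | r = 7) = (7/10)(6/9)(5/8)(3/7)(2/6) = 1/24.
Multiplying each by its prior: 1/3 · 0 = 0, 1/3 · 1/21 = 1/63, 1/3 · 1/24 = 1/72; summing to 5/168.
Dividing through by the total gives posterior P(r = 2 | data) = 0, P(r = 6 | data) = 8/15, P(r = 7 | data) = 7/15.
Averaging over the posterior, P(yellow next | data) = (2/5)(8/15) + (1/5)(7/15) = 23/75.

0.3067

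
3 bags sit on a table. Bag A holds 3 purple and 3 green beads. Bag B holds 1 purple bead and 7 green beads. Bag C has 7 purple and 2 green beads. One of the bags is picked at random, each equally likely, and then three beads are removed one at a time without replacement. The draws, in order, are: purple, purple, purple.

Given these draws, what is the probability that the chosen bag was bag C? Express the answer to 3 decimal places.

0.893

The likelihood of the observed sequence under each hypothesis: P(data | bag A) = (3/6)(2/5)(1/4) = 1/20; P(data | bag B) = (1/8)(0/7) = 0; P(data | bag C) = (7/9)(6/8)(5/7) = 5/12.
The prior-weighted likelihoods are 1/3 · 1/20 = 1/60, 1/3 · 0 = 0, 1/3 · 5/12 = 5/36; these sum to 7/45.
Hence P(bag C | data) = (5/36) / (7/45) = 25/28.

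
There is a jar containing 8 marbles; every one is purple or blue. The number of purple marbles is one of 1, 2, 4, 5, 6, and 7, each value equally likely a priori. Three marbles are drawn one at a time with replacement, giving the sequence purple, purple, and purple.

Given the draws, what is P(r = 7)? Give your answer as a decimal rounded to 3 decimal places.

0.453

Under each hypothesis, the probability of the observed sequence is: P(data | r = 1) = (1/8)(1/8)(1/8) = 0.0019531; P(data | r = 2) = (2/8)(2/8)(2/8) = 0.015625; P(data | r = 4) = (4/8)(4/8)(4/8) = 0.125; P(data | r = 5) = (5/8)(5/8)(5/8) = 0.24414; P(data | r = 6) = (6/8)(6/8)(6/8) = 0.42188; P(data | r = 7) = (7/8)(7/8)(7/8) = 0.66992.
Multiplying each by its prior: 1/6 · 0.0019531 = 0.00032552, 1/6 · 0.015625 = 0.0026042, 1/6 · 0.125 = 0.020833, 1/6 · 0.24414 = 0.04069, 1/6 · 0.42188 = 0.070312, 1/6 · 0.66992 = 0.11165; these sum to 0.24642.
By Bayes' rule, P(r = 7 | data) = (0.11165) / (0.24642) = 0.4531.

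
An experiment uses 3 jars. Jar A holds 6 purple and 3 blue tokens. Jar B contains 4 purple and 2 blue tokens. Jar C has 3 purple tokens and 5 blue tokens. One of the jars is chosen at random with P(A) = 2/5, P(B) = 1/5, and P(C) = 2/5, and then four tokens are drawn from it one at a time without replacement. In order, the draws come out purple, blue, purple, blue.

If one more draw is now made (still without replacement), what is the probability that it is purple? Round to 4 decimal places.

Compute the likelihood of the observed sequence for each case: P(data | jar A) = (6/9)(3/8)(5/7)(2/6) = 5/84; P(data | jar B) = (4/6)(2/5)(3/4)(1/3) = 1/15; P(data | jar C) = (3/8)(5/7)(2/6)(4/5) = 1/14.
Multiplying each by its prior: 2/5 · 5/84 = 1/42, 1/5 · 1/15 = 1/75, 2/5 · 1/14 = 1/35; with total 23/350.
Normalising, the posterior is P(jar A | data) = 25/69, P(jar B | data) = 14/69, P(jar C | data) = 10/23.
The predictive probability is P(purple next | data) = (4/5)(25/69) + (1)(14/69) + (1/4)(10/23) = 83/138.

0.6014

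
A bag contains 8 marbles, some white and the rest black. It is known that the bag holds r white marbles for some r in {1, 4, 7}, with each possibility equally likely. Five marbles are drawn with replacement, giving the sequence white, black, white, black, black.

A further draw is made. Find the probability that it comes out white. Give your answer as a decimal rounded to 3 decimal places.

0.422

For each hypothesis, P(data | H) works out to: P(data | r = 1) = (1/8)(7/8)(1/8)(7/8)(7/8) = 0.010468; P(data | r = 4) = (4/8)(4/8)(4/8)(4/8)(4/8) = 0.03125; P(data | r = 7) = (7/8)(1/8)(7/8)(1/8)(1/8) = 0.0014954.
The prior-weighted likelihoods are 1/3 · 0.010468 = 0.0034892, 1/3 · 0.03125 = 0.010417, 1/3 · 0.0014954 = 0.00049845; summing to 0.014404.
Dividing through by the total gives posterior P(r = 1 | data) = 0.24223, P(r = 4 | data) = 0.72316, P(r = 7 | data) = 0.034605.
Averaging over the posterior, P(white next | data) = (1/8)(0.24223) + (1/2)(0.72316) + (7/8)(0.034605) = 0.42214.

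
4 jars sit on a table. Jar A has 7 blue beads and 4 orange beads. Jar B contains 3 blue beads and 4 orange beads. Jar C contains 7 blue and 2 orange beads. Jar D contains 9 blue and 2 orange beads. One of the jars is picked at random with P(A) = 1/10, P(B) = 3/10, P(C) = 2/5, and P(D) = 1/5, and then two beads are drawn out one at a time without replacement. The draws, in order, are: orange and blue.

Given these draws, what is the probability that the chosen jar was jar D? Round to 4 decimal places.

0.1476

Under each hypothesis, the probability of the observed sequence is: P(data | jar A) = (4/11)(7/10) = 0.25455; P(data | jar B) = (4/7)(3/6) = 0.28571; P(data | jar C) = (2/9)(7/8) = 0.19444; P(data | jar D) = (2/11)(9/10) = 0.16364.
Weighting by the prior gives 1/10 · 0.25455 = 0.025455, 3/10 · 0.28571 = 0.085714, 2/5 · 0.19444 = 0.077778, 1/5 · 0.16364 = 0.032727; these sum to 0.22167.
By Bayes' rule, P(jar D | data) = (0.032727) / (0.22167) = 0.14764.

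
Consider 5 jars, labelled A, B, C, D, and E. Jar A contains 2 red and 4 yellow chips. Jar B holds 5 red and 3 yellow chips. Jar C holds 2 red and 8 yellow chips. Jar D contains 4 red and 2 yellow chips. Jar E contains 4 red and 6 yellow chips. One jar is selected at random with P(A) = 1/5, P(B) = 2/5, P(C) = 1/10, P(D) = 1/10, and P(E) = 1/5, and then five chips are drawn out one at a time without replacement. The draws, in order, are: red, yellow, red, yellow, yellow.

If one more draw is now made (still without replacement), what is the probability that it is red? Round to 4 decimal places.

For each hypothesis, P(data | H) works out to: P(data | jar A) = (2/6)(4/5)(1/4)(3/3)(2/2) = 1/15; P(data | jar B) = (5/8)(3/7)(4/6)(2/5)(1/4) = 1/56; P(data | jar C) = (2/10)(8/9)(1/8)(7/7)(6/6) = 1/45; P(data | jar D) = (4/6)(2/5)(3/4)(1/3)(0/2) = 0; P(data | jar E) = (4/10)(6/9)(3/8)(5/7)(4/6) = 1/21.
Weighting by the prior gives 1/5 · 1/15 = 1/75, 2/5 · 1/56 = 1/140, 1/10 · 1/45 = 1/450, 1/10 · 0 = 0, 1/5 · 1/21 = 1/105; with total 29/900.
The posterior is then P(jar A | data) = 12/29, P(jar B | data) = 45/203, P(jar C | data) = 2/29, P(jar D | data) = 0, P(jar E | data) = 60/203.
Averaging over the posterior, P(red next | data) = (0)(12/29) + (1)(45/203) + (0)(2/29) + (2/5)(60/203) = 69/203.

0.3399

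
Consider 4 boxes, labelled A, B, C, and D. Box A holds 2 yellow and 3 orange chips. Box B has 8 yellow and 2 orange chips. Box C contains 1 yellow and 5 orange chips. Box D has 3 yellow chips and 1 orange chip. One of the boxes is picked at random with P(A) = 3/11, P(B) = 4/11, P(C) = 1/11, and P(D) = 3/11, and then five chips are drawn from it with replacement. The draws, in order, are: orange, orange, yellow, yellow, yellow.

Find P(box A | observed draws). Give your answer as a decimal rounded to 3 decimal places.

The likelihood of the observed sequence under each hypothesis: P(data | box A) = (3/5)(3/5)(2/5)(2/5)(2/5) = 0.02304; P(data | box B) = (2/10)(2/10)(8/10)(8/10)(8/10) = 0.02048; P(data | box C) = (5/6)(5/6)(1/6)(1/6)(1/6) = 0.003215; P(data | box D) = (1/4)(1/4)(3/4)(3/4)(3/4) = 0.026367.
Weighting by the prior gives 3/11 · 0.02304 = 0.0062836, 4/11 · 0.02048 = 0.0074473, 1/11 · 0.003215 = 0.00029227, 3/11 · 0.026367 = 0.0071911; with total 0.021214.
So P(box A | data) = (0.0062836) / (0.021214) = 0.2962.

0.296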